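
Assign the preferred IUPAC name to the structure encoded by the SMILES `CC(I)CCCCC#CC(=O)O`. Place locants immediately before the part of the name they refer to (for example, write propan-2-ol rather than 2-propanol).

The longest carbon chain that includes the –COOH group and the multiple bond has 9 carbons, so the parent hydride is nonane.
A carboxylic acid (terminal –COOH) is the principal characteristic group, giving the suffix -oic acid.
A C≡C triple bond in the chain gives the infix -yne-.
Number the chain so that the carboxylic acid carbon is C-1 by definition.
This places the triple bond between C-2 and C-3; an iodo group at C-8.
Assembling the pieces gives 8-iodonon-2-ynoic acid.

8-iodonon-2-ynoic acid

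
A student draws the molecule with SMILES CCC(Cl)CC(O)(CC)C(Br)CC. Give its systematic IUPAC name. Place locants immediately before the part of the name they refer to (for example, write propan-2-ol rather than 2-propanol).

3-bromo-6-chloro-4-ethyloctan-4-ol

Counting along the main chain through the –OH group gives 8 carbons: the parent is octane.
The highest-priority functional group is an alcohol (–OH), so the name ends in -ol.
Choose the numbering such that numbering from this end puts the hydroxyl group at C-4 rather than C-5.
With this numbering: the hydroxyl at C-4; a bromo group at C-3; a chloro group at C-6; an ethyl group at C-4.
Substituent prefixes are cited in alphabetical order (multiplying prefixes like di-/tri- are ignored for ordering).
Putting it together: 3-bromo-6-chloro-4-ethyloctan-4-ol.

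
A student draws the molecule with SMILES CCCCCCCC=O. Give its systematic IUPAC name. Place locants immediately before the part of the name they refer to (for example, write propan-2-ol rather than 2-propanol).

Counting along the main chain through the –CHO group gives 8 carbons: the parent is octane.
An aldehyde (terminal –CHO) is the principal characteristic group, giving the suffix -al.
Number the chain so that the aldehyde carbon is C-1 by definition.
The name is octanal.

octanal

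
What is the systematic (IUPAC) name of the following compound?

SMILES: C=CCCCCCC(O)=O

oct-7-enoic acid

The longest chain bearing the –COOH group and the multiple bond is 8 carbons long (octane).
The highest-priority functional group is a carboxylic acid (terminal –COOH), so the name ends in -oic acid.
The chain contains a C=C double bond, so the unsaturation ending is -ene.
Choose the numbering such that the carboxylic acid carbon is C-1 by definition.
That gives the double bond between C-7 and C-8.
Assembling the pieces gives oct-7-enoic acid.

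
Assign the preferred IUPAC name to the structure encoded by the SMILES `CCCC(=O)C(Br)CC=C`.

5-bromooct-7-en-4-one

Counting along the main chain through the carbonyl and the multiple bond gives 8 carbons: the parent is octane.
The highest-priority functional group is a ketone (C=O on an internal carbon), so the name ends in -one.
A C=C double bond in the chain gives the infix -ene-.
The numbering direction is chosen so that numbering from this end puts the carbonyl group at C-4 rather than C-5.
This places the carbonyl at C-4; the double bond between C-7 and C-8; a bromo group at C-5.
The name is 5-bromooct-7-en-4-one.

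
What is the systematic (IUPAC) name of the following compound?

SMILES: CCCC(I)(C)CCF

1-fluoro-3-iodo-3-methylhexane

The longest carbon chain is 6 atoms: the parent is hexane.
The numbering direction is chosen so that the substituent locant set {1,3,3} is lower than {4,4,6} at the first point of difference.
With this numbering: a fluoro group at C-1; an iodo group at C-3; a methyl group at C-3.
Prefixes are listed alphabetically: fluoro, iodo, methyl.
Assembling the pieces gives 1-fluoro-3-iodo-3-methylhexane.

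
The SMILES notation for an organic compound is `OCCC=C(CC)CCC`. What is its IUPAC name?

4-ethylhept-3-en-1-ol

The longest chain bearing the –OH group and the multiple bond is 7 carbons long (heptane).
The highest-priority functional group is an alcohol (–OH), so the name ends in -ol.
There is one C=C double bond, indicated by the ending -ene.
Choose the numbering such that numbering from this end puts the hydroxyl group at C-1 rather than C-7.
With this numbering: the hydroxyl at C-1; the double bond between C-3 and C-4; an ethyl group at C-4.
Assembling the pieces gives 4-ethylhept-3-en-1-ol.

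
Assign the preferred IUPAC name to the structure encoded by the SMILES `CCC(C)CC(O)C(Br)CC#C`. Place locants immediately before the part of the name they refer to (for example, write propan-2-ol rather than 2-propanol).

4-bromo-7-methylnon-1-yn-5-ol

Counting along the main chain through the –OH group and the multiple bond gives 9 carbons: the parent is nonane.
An alcohol (–OH) is the principal characteristic group, giving the suffix -ol.
A C≡C triple bond in the chain gives the infix -yne-.
The numbering direction is chosen so that numbering from this end puts the triple bond at C-1 rather than C-8.
This places the hydroxyl at C-5; the triple bond between C-1 and C-2; a bromo group at C-4; a methyl group at C-7.
Substituent prefixes are cited in alphabetical order (multiplying prefixes like di-/tri- are ignored for ordering).
Assembling the pieces gives 4-bromo-7-methylnon-1-yn-5-ol.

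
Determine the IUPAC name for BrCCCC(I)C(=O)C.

6-bromo-3-iodohexan-2-one

The longest chain bearing the carbonyl is 6 carbons long (hexane).
The highest-priority functional group is a ketone (C=O on an internal carbon), so the name ends in -one.
The numbering direction is chosen so that numbering from this end puts the carbonyl group at C-2 rather than C-5.
With this numbering: the carbonyl at C-2; a bromo group at C-6; an iodo group at C-3.
The substituents are ordered alphabetically, ignoring any di-/tri- multipliers.
Assembling the pieces gives 6-bromo-3-iodohexan-2-one.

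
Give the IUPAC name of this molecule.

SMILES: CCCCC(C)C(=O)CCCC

Counting along the main chain through the carbonyl gives 10 carbons: the parent is decane.
A ketone (C=O on an internal carbon) is the principal characteristic group, giving the suffix -one.
Choose the numbering such that numbering from this end puts the carbonyl group at C-5 rather than C-6.
That gives the carbonyl at C-5; a methyl group at C-6.
The name is 6-methyldecan-5-one.

6-methyldecan-5-one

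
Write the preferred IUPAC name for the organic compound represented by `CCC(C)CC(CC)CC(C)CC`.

The parent chain contains 9 carbons (nonane).
The molecule is symmetric, so either numbering direction gives the same locants.
That gives an ethyl group at C-5; methyl groups at C-3 and C-7.
The substituents are ordered alphabetically, ignoring any di-/tri- multipliers.
Assembling the pieces gives 5-ethyl-3,7-dimethylnonane.

5-ethyl-3,7-dimethylnonane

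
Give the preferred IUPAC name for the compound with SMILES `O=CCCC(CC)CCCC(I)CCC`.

The longest carbon chain that includes the –CHO group has 11 carbons, so the parent hydride is undecane.
The highest-priority functional group is an aldehyde (terminal –CHO), so the name ends in -al.
Number the chain so that the aldehyde carbon is C-1 by definition.
That gives an ethyl group at C-4; an iodo group at C-8.
The substituents are ordered alphabetically, ignoring any di-/tri- multipliers.
Putting it together: 4-ethyl-8-iodoundecanal.

4-ethyl-8-iodoundecanal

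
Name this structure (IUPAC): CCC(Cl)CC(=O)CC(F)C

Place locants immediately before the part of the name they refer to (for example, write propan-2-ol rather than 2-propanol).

6-chloro-2-fluorooctan-4-one

The longest carbon chain that includes the carbonyl has 8 carbons, so the parent hydride is octane.
The principal characteristic group is a ketone (C=O on an internal carbon), named with the suffix -one.
The numbering direction is chosen so that numbering from this end puts the carbonyl group at C-4 rather than C-5.
With this numbering: the carbonyl at C-4; a chloro group at C-6; a fluoro group at C-2.
Substituent prefixes are cited in alphabetical order (multiplying prefixes like di-/tri- are ignored for ordering).
Assembling the pieces gives 6-chloro-2-fluorooctan-4-one.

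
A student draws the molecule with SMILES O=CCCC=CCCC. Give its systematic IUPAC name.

Counting along the main chain through the –CHO group and the multiple bond gives 8 carbons: the parent is octane.
The highest-priority functional group is an aldehyde (terminal –CHO), so the name ends in -al.
There is one C=C double bond, indicated by the ending -ene.
Number the chain so that the aldehyde carbon is C-1 by definition.
With this numbering: the double bond between C-4 and C-5.
Putting it together: oct-4-enal.

oct-4-enal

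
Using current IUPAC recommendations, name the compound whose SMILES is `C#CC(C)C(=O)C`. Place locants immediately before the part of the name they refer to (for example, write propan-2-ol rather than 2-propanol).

The longest chain bearing the carbonyl and the multiple bond is 5 carbons long (pentane).
A ketone (C=O on an internal carbon) is the principal characteristic group, giving the suffix -one.
A C≡C triple bond in the chain gives the infix -yne-.
Choose the numbering such that numbering from this end puts the carbonyl group at C-2 rather than C-4.
This places the carbonyl at C-2; the triple bond between C-4 and C-5; a methyl group at C-3.
Assembling the pieces gives 3-methylpent-4-yn-2-one.

3-methylpent-4-yn-2-one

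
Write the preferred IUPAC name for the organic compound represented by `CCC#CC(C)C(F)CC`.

6-fluoro-5-methyloct-3-yne

The longest chain bearing the multiple bond is 8 carbons long (octane).
A C≡C triple bond in the chain gives the infix -yne-.
The numbering direction is chosen so that numbering from this end puts the triple bond at C-3 rather than C-5.
With this numbering: the triple bond between C-3 and C-4; a fluoro group at C-6; a methyl group at C-5.
The substituents are ordered alphabetically, ignoring any di-/tri- multipliers.
Putting it together: 6-fluoro-5-methyloct-3-yne.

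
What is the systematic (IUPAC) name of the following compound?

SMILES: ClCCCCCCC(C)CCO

Counting along the main chain through the –OH group gives 9 carbons: the parent is nonane.
The principal characteristic group is an alcohol (–OH), named with the suffix -ol.
The numbering direction is chosen so that numbering from this end puts the hydroxyl group at C-1 rather than C-9.
This places the hydroxyl at C-1; a chloro group at C-9; a methyl group at C-3.
Prefixes are listed alphabetically: chloro, methyl.
Assembling the pieces gives 9-chloro-3-methylnonan-1-ol.

9-chloro-3-methylnonan-1-ol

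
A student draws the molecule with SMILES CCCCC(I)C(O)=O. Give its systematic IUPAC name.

Counting along the main chain through the –COOH group gives 6 carbons: the parent is hexane.
The principal characteristic group is a carboxylic acid (terminal –COOH), named with the suffix -oic acid.
Number the chain so that the carboxylic acid carbon is C-1 by definition.
This places an iodo group at C-2.
Putting it together: 2-iodohexanoic acid.

2-iodohexanoic acid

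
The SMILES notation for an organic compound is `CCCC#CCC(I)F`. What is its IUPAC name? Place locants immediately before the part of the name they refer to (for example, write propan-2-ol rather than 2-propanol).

1-fluoro-1-iodohept-3-yne

The longest carbon chain that includes the multiple bond has 7 carbons, so the parent hydride is heptane.
There is one C≡C triple bond, indicated by the ending -yne.
Choose the numbering such that numbering from this end puts the triple bond at C-3 rather than C-4.
That gives the triple bond between C-3 and C-4; a fluoro group at C-1; an iodo group at C-1.
The substituents are ordered alphabetically, ignoring any di-/tri- multipliers.
Assembling the pieces gives 1-fluoro-1-iodohept-3-yne.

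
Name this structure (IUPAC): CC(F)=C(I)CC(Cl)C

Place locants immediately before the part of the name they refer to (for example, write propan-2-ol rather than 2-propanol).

The longest chain bearing the multiple bond is 6 carbons long (hexane).
There is one C=C double bond, indicated by the ending -ene.
Choose the numbering such that numbering from this end puts the double bond at C-2 rather than C-4.
That gives the double bond between C-2 and C-3; a chloro group at C-5; a fluoro group at C-2; an iodo group at C-3.
Substituent prefixes are cited in alphabetical order (multiplying prefixes like di-/tri- are ignored for ordering).
Assembling the pieces gives 5-chloro-2-fluoro-3-iodohex-2-ene.

5-chloro-2-fluoro-3-iodohex-2-ene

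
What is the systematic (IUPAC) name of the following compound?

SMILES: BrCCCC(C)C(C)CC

The longest carbon chain is 7 atoms: the parent is heptane.
Number the chain so that the substituent locant set {1,4,5} is lower than {3,4,7} at the first point of difference.
With this numbering: a bromo group at C-1; methyl groups at C-4 and C-5.
The substituents are ordered alphabetically, ignoring any di-/tri- multipliers.
Putting it together: 1-bromo-4,5-dimethylheptane.

1-bromo-4,5-dimethylheptane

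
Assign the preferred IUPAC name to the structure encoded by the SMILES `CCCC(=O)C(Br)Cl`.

1-bromo-1-chloropentan-2-one

The longest carbon chain that includes the carbonyl has 5 carbons, so the parent hydride is pentane.
A ketone (C=O on an internal carbon) is the principal characteristic group, giving the suffix -one.
The numbering direction is chosen so that numbering from this end puts the carbonyl group at C-2 rather than C-4.
With this numbering: the carbonyl at C-2; a bromo group at C-1; a chloro group at C-1.
Prefixes are listed alphabetically: bromo, chloro.
Putting it together: 1-bromo-1-chloropentan-2-one.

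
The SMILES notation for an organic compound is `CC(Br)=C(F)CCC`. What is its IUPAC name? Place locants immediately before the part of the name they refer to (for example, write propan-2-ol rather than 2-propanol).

The longest chain bearing the multiple bond is 6 carbons long (hexane).
The chain contains a C=C double bond, so the unsaturation ending is -ene.
The numbering direction is chosen so that numbering from this end puts the double bond at C-2 rather than C-4.
This places the double bond between C-2 and C-3; a bromo group at C-2; a fluoro group at C-3.
Substituent prefixes are cited in alphabetical order (multiplying prefixes like di-/tri- are ignored for ordering).
Putting it together: 2-bromo-3-fluorohex-2-ene.

2-bromo-3-fluorohex-2-ene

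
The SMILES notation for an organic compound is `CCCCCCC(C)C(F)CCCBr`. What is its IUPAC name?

The longest continuous carbon chain has 11 atoms, so the parent hydride is undecane.
The numbering direction is chosen so that the substituent locant set {1,4,5} is lower than {7,8,11} at the first point of difference.
With this numbering: a bromo group at C-1; a fluoro group at C-4; a methyl group at C-5.
Prefixes are listed alphabetically: bromo, fluoro, methyl.
Assembling the pieces gives 1-bromo-4-fluoro-5-methylundecane.

1-bromo-4-fluoro-5-methylundecane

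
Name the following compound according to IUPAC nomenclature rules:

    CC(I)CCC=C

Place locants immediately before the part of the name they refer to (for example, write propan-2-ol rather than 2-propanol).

5-iodohex-1-ene

The longest chain bearing the multiple bond is 6 carbons long (hexane).
The chain contains a C=C double bond, so the unsaturation ending is -ene.
The numbering direction is chosen so that numbering from this end puts the double bond at C-1 rather than C-5.
That gives the double bond between C-1 and C-2; an iodo group at C-5.
The name is 5-iodohex-1-ene.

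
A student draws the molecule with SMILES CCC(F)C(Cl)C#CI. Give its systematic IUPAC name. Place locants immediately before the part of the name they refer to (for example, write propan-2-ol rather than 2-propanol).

Counting along the main chain through the multiple bond gives 6 carbons: the parent is hexane.
A C≡C triple bond in the chain gives the infix -yne-.
Choose the numbering such that numbering from this end puts the triple bond at C-1 rather than C-5.
That gives the triple bond between C-1 and C-2; a chloro group at C-3; a fluoro group at C-4; an iodo group at C-1.
The substituents are ordered alphabetically, ignoring any di-/tri- multipliers.
Assembling the pieces gives 3-chloro-4-fluoro-1-iodohex-1-yne.

3-chloro-4-fluoro-1-iodohex-1-yne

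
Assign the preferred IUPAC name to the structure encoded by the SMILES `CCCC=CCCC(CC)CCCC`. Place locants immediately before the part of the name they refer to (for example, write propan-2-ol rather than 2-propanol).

8-ethyldodec-4-ene

The longest chain bearing the multiple bond is 12 carbons long (dodecane).
A C=C double bond in the chain gives the infix -ene-.
The numbering direction is chosen so that numbering from this end puts the double bond at C-4 rather than C-8.
This places the double bond between C-4 and C-5; an ethyl group at C-8.
Putting it together: 8-ethyldodec-4-ene.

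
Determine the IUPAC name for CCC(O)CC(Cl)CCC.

5-chlorooctan-3-ol

The longest chain bearing the –OH group is 8 carbons long (octane).
The highest-priority functional group is an alcohol (–OH), so the name ends in -ol.
The numbering direction is chosen so that numbering from this end puts the hydroxyl group at C-3 rather than C-6.
This places the hydroxyl at C-3; a chloro group at C-5.
Assembling the pieces gives 5-chlorooctan-3-ol.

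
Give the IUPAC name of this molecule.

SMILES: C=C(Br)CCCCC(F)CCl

The longest carbon chain that includes the multiple bond has 8 carbons, so the parent hydride is octane.
A C=C double bond in the chain gives the infix -ene-.
Choose the numbering such that numbering from this end puts the double bond at C-1 rather than C-7.
That gives the double bond between C-1 and C-2; a bromo group at C-2; a chloro group at C-8; a fluoro group at C-7.
Prefixes are listed alphabetically: bromo, chloro, fluoro.
Assembling the pieces gives 2-bromo-8-chloro-7-fluorooct-1-ene.

2-bromo-8-chloro-7-fluorooct-1-ene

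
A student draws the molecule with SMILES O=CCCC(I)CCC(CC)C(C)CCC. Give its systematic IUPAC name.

7-ethyl-4-iodo-8-methylundecanal

Counting along the main chain through the –CHO group gives 11 carbons: the parent is undecane.
The principal characteristic group is an aldehyde (terminal –CHO), named with the suffix -al.
The numbering direction is chosen so that the aldehyde carbon is C-1 by definition.
This places an ethyl group at C-7; an iodo group at C-4; a methyl group at C-8.
The substituents are ordered alphabetically, ignoring any di-/tri- multipliers.
Putting it together: 7-ethyl-4-iodo-8-methylundecanal.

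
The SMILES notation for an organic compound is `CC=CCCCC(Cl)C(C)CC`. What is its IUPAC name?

7-chloro-8-methyldec-2-ene

The longest chain bearing the multiple bond is 10 carbons long (decane).
There is one C=C double bond, indicated by the ending -ene.
The numbering direction is chosen so that numbering from this end puts the double bond at C-2 rather than C-8.
This places the double bond between C-2 and C-3; a chloro group at C-7; a methyl group at C-8.
Substituent prefixes are cited in alphabetical order (multiplying prefixes like di-/tri- are ignored for ordering).
The name is 7-chloro-8-methyldec-2-ene.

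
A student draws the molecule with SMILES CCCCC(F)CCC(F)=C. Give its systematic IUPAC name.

2,5-difluoronon-1-ene

The longest chain bearing the multiple bond is 9 carbons long (nonane).
There is one C=C double bond, indicated by the ending -ene.
Number the chain so that numbering from this end puts the double bond at C-1 rather than C-8.
This places the double bond between C-1 and C-2; fluoro groups at C-2 and C-5.
Assembling the pieces gives 2,5-difluoronon-1-ene.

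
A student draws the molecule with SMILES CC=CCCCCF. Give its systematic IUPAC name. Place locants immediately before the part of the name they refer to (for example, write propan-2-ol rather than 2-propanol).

7-fluorohept-2-ene

The longest chain bearing the multiple bond is 7 carbons long (heptane).
A C=C double bond in the chain gives the infix -ene-.
The numbering direction is chosen so that numbering from this end puts the double bond at C-2 rather than C-5.
That gives the double bond between C-2 and C-3; a fluoro group at C-7.
Putting it together: 7-fluorohept-2-ene.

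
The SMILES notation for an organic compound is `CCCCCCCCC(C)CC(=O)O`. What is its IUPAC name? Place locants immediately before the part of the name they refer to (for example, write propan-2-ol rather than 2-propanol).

3-methylundecanoic acid

The longest carbon chain that includes the –COOH group has 11 carbons, so the parent hydride is undecane.
The principal characteristic group is a carboxylic acid (terminal –COOH), named with the suffix -oic acid.
Choose the numbering such that the carboxylic acid carbon is C-1 by definition.
That gives a methyl group at C-3.
Putting it together: 3-methylundecanoic acid.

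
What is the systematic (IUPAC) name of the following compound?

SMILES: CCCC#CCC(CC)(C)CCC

7-ethyl-7-methyldec-4-yne

Counting along the main chain through the multiple bond gives 10 carbons: the parent is decane.
There is one C≡C triple bond, indicated by the ending -yne.
Choose the numbering such that numbering from this end puts the triple bond at C-4 rather than C-6.
With this numbering: the triple bond between C-4 and C-5; an ethyl group at C-7; a methyl group at C-7.
Prefixes are listed alphabetically: ethyl, methyl.
The name is 7-ethyl-7-methyldec-4-yne.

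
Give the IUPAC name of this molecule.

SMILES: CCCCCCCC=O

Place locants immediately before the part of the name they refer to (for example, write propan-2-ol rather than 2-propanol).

The longest chain bearing the –CHO group is 8 carbons long (octane).
The highest-priority functional group is an aldehyde (terminal –CHO), so the name ends in -al.
Number the chain so that the aldehyde carbon is C-1 by definition.
The name is octanal.

octanal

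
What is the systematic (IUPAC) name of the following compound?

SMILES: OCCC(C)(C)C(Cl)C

The longest chain bearing the –OH group is 5 carbons long (pentane).
The principal characteristic group is an alcohol (–OH), named with the suffix -ol.
Number the chain so that numbering from this end puts the hydroxyl group at C-1 rather than C-5.
That gives the hydroxyl at C-1; a chloro group at C-4; two methyl groups at C-3.
Prefixes are listed alphabetically: chloro, methyl.
The name is 4-chloro-3,3-dimethylpentan-1-ol.

4-chloro-3,3-dimethylpentan-1-ol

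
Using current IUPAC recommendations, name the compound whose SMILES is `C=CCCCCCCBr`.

8-bromooct-1-ene

The longest chain bearing the multiple bond is 8 carbons long (octane).
There is one C=C double bond, indicated by the ending -ene.
Number the chain so that numbering from this end puts the double bond at C-1 rather than C-7.
This places the double bond between C-1 and C-2; a bromo group at C-8.
The name is 8-bromooct-1-ene.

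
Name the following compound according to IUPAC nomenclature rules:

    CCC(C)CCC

The longest carbon chain is 6 atoms: the parent is hexane.
The numbering direction is chosen so that the substituent locant set {3} is lower than {4} at the first point of difference.
That gives a methyl group at C-3.
Assembling the pieces gives 3-methylhexane.

3-methylhexane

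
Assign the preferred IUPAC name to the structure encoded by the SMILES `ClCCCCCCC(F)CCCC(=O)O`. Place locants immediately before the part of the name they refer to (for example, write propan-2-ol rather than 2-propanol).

Counting along the main chain through the –COOH group gives 11 carbons: the parent is undecane.
The principal characteristic group is a carboxylic acid (terminal –COOH), named with the suffix -oic acid.
The numbering direction is chosen so that the carboxylic acid carbon is C-1 by definition.
This places a chloro group at C-11; a fluoro group at C-5.
The substituents are ordered alphabetically, ignoring any di-/tri- multipliers.
Putting it together: 11-chloro-5-fluoroundecanoic acid.

11-chloro-5-fluoroundecanoic acid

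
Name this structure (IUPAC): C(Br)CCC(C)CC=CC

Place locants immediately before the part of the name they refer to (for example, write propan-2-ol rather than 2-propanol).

8-bromo-5-methyloct-2-ene

The longest chain bearing the multiple bond is 8 carbons long (octane).
A C=C double bond in the chain gives the infix -ene-.
Choose the numbering such that numbering from this end puts the double bond at C-2 rather than C-6.
This places the double bond between C-2 and C-3; a bromo group at C-8; a methyl group at C-5.
The substituents are ordered alphabetically, ignoring any di-/tri- multipliers.
Putting it together: 8-bromo-5-methyloct-2-ene.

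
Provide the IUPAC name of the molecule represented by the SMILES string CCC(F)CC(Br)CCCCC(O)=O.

6-bromo-8-fluorodecanoic acid

The longest chain bearing the –COOH group is 10 carbons long (decane).
A carboxylic acid (terminal –COOH) is the principal characteristic group, giving the suffix -oic acid.
Number the chain so that the carboxylic acid carbon is C-1 by definition.
With this numbering: a bromo group at C-6; a fluoro group at C-8.
The substituents are ordered alphabetically, ignoring any di-/tri- multipliers.
Putting it together: 6-bromo-8-fluorodecanoic acid.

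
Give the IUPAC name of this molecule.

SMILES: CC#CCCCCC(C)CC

8-methyldec-2-yne

Counting along the main chain through the multiple bond gives 10 carbons: the parent is decane.
A C≡C triple bond in the chain gives the infix -yne-.
Number the chain so that numbering from this end puts the triple bond at C-2 rather than C-8.
This places the triple bond between C-2 and C-3; a methyl group at C-8.
Putting it together: 8-methyldec-2-yne.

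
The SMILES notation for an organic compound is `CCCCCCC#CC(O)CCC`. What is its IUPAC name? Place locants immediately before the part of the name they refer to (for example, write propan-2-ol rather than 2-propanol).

dodec-5-yn-4-ol

Counting along the main chain through the –OH group and the multiple bond gives 12 carbons: the parent is dodecane.
An alcohol (–OH) is the principal characteristic group, giving the suffix -ol.
A C≡C triple bond in the chain gives the infix -yne-.
The numbering direction is chosen so that numbering from this end puts the hydroxyl group at C-4 rather than C-9.
That gives the hydroxyl at C-4; the triple bond between C-5 and C-6.
The name is dodec-5-yn-4-ol.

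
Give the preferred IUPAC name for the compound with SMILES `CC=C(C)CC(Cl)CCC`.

The longest carbon chain that includes the multiple bond has 8 carbons, so the parent hydride is octane.
The chain contains a C=C double bond, so the unsaturation ending is -ene.
The numbering direction is chosen so that numbering from this end puts the double bond at C-2 rather than C-6.
This places the double bond between C-2 and C-3; a chloro group at C-5; a methyl group at C-3.
The substituents are ordered alphabetically, ignoring any di-/tri- multipliers.
Assembling the pieces gives 5-chloro-3-methyloct-2-ene.

5-chloro-3-methyloct-2-ene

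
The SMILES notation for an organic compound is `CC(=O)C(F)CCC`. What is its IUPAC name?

Counting along the main chain through the carbonyl gives 6 carbons: the parent is hexane.
A ketone (C=O on an internal carbon) is the principal characteristic group, giving the suffix -one.
Number the chain so that numbering from this end puts the carbonyl group at C-2 rather than C-5.
With this numbering: the carbonyl at C-2; a fluoro group at C-3.
The name is 3-fluorohexan-2-one.

3-fluorohexan-2-one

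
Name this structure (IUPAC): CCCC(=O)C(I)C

2-iodohexan-3-one

The longest carbon chain that includes the carbonyl has 6 carbons, so the parent hydride is hexane.
A ketone (C=O on an internal carbon) is the principal characteristic group, giving the suffix -one.
The numbering direction is chosen so that numbering from this end puts the carbonyl group at C-3 rather than C-4.
With this numbering: the carbonyl at C-3; an iodo group at C-2.
Putting it together: 2-iodohexan-3-one.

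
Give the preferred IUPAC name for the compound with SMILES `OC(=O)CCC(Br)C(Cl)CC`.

The longest carbon chain that includes the –COOH group has 7 carbons, so the parent hydride is heptane.
A carboxylic acid (terminal –COOH) is the principal characteristic group, giving the suffix -oic acid.
The numbering direction is chosen so that the carboxylic acid carbon is C-1 by definition.
This places a bromo group at C-4; a chloro group at C-5.
The substituents are ordered alphabetically, ignoring any di-/tri- multipliers.
The name is 4-bromo-5-chloroheptanoic acid.

4-bromo-5-chloroheptanoic acid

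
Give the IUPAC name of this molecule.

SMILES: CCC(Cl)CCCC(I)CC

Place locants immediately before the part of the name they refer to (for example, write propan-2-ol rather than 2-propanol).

3-chloro-7-iodononane

The longest carbon chain is 9 atoms: the parent is nonane.
Choose the numbering such that the locant sets are identical either way, so the alphabetically earlier chloro substituent takes the lower locant (3 rather than 7).
With this numbering: a chloro group at C-3; an iodo group at C-7.
The substituents are ordered alphabetically, ignoring any di-/tri- multipliers.
Assembling the pieces gives 3-chloro-7-iodononane.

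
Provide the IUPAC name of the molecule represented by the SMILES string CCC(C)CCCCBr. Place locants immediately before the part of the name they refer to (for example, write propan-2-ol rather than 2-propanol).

The parent chain contains 7 carbons (heptane).
Number the chain so that the substituent locant set {1,5} is lower than {3,7} at the first point of difference.
That gives a bromo group at C-1; a methyl group at C-5.
Prefixes are listed alphabetically: bromo, methyl.
Assembling the pieces gives 1-bromo-5-methylheptane.

1-bromo-5-methylheptane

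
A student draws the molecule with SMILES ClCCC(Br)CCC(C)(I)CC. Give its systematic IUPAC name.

3-bromo-1-chloro-6-iodo-6-methyloctane

The parent chain contains 8 carbons (octane).
Number the chain so that the substituent locant set {1,3,6,6} is lower than {3,3,6,8} at the first point of difference.
With this numbering: a bromo group at C-3; a chloro group at C-1; an iodo group at C-6; a methyl group at C-6.
Substituent prefixes are cited in alphabetical order (multiplying prefixes like di-/tri- are ignored for ordering).
Assembling the pieces gives 3-bromo-1-chloro-6-iodo-6-methyloctane.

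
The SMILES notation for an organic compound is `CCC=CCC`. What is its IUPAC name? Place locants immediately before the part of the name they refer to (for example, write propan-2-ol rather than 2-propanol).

hex-3-ene

The longest carbon chain that includes the multiple bond has 6 carbons, so the parent hydride is hexane.
There is one C=C double bond, indicated by the ending -ene.
Both numbering directions give the same locant set; either may be used.
That gives the double bond between C-3 and C-4.
The name is hex-3-ene.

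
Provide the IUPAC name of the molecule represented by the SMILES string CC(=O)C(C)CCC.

3-methylhexan-2-one

Counting along the main chain through the carbonyl gives 6 carbons: the parent is hexane.
The highest-priority functional group is a ketone (C=O on an internal carbon), so the name ends in -one.
The numbering direction is chosen so that numbering from this end puts the carbonyl group at C-2 rather than C-5.
With this numbering: the carbonyl at C-2; a methyl group at C-3.
Assembling the pieces gives 3-methylhexan-2-one.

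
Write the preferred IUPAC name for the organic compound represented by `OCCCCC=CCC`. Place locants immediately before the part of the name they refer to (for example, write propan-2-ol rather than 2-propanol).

Counting along the main chain through the –OH group and the multiple bond gives 8 carbons: the parent is octane.
An alcohol (–OH) is the principal characteristic group, giving the suffix -ol.
A C=C double bond in the chain gives the infix -ene-.
Number the chain so that numbering from this end puts the hydroxyl group at C-1 rather than C-8.
That gives the hydroxyl at C-1; the double bond between C-5 and C-6.
Putting it together: oct-5-en-1-ol.

oct-5-en-1-ol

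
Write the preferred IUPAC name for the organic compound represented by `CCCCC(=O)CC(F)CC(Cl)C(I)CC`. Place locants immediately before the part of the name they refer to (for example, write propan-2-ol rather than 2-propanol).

The longest chain bearing the carbonyl is 12 carbons long (dodecane).
The highest-priority functional group is a ketone (C=O on an internal carbon), so the name ends in -one.
Number the chain so that numbering from this end puts the carbonyl group at C-5 rather than C-8.
That gives the carbonyl at C-5; a chloro group at C-9; a fluoro group at C-7; an iodo group at C-10.
Prefixes are listed alphabetically: chloro, fluoro, iodo.
The name is 9-chloro-7-fluoro-10-iodododecan-5-one.

9-chloro-7-fluoro-10-iodododecan-5-one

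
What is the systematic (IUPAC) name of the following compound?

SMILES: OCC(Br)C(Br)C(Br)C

The longest chain bearing the –OH group is 5 carbons long (pentane).
The highest-priority functional group is an alcohol (–OH), so the name ends in -ol.
The numbering direction is chosen so that numbering from this end puts the hydroxyl group at C-1 rather than C-5.
With this numbering: the hydroxyl at C-1; bromo groups at C-2 and C-3 and C-4.
The name is 2,3,4-tribromopentan-1-ol.

2,3,4-tribromopentan-1-ol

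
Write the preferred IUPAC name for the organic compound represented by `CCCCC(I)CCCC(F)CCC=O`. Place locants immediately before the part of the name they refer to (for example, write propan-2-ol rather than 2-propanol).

The longest chain bearing the –CHO group is 12 carbons long (dodecane).
An aldehyde (terminal –CHO) is the principal characteristic group, giving the suffix -al.
The numbering direction is chosen so that the aldehyde carbon is C-1 by definition.
That gives a fluoro group at C-4; an iodo group at C-8.
The substituents are ordered alphabetically, ignoring any di-/tri- multipliers.
Putting it together: 4-fluoro-8-iodododecanal.

4-fluoro-8-iodododecanal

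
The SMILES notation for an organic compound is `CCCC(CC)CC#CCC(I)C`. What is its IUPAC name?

7-ethyl-2-iododec-4-yne

The longest carbon chain that includes the multiple bond has 10 carbons, so the parent hydride is decane.
There is one C≡C triple bond, indicated by the ending -yne.
Number the chain so that numbering from this end puts the triple bond at C-4 rather than C-6.
With this numbering: the triple bond between C-4 and C-5; an ethyl group at C-7; an iodo group at C-2.
Substituent prefixes are cited in alphabetical order (multiplying prefixes like di-/tri- are ignored for ordering).
Assembling the pieces gives 7-ethyl-2-iododec-4-yne.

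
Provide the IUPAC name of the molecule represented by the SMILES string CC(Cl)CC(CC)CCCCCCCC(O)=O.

Counting along the main chain through the –COOH group gives 12 carbons: the parent is dodecane.
The principal characteristic group is a carboxylic acid (terminal –COOH), named with the suffix -oic acid.
Number the chain so that the carboxylic acid carbon is C-1 by definition.
With this numbering: a chloro group at C-11; an ethyl group at C-9.
Prefixes are listed alphabetically: chloro, ethyl.
Assembling the pieces gives 11-chloro-9-ethyldodecanoic acid.

11-chloro-9-ethyldodecanoic acid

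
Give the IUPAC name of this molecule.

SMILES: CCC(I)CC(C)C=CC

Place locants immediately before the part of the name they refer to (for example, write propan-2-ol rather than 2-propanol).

6-iodo-4-methyloct-2-ene

Counting along the main chain through the multiple bond gives 8 carbons: the parent is octane.
The chain contains a C=C double bond, so the unsaturation ending is -ene.
Choose the numbering such that numbering from this end puts the double bond at C-2 rather than C-6.
With this numbering: the double bond between C-2 and C-3; an iodo group at C-6; a methyl group at C-4.
Substituent prefixes are cited in alphabetical order (multiplying prefixes like di-/tri- are ignored for ordering).
The name is 6-iodo-4-methyloct-2-ene.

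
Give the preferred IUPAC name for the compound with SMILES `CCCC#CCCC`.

oct-4-yne

The longest chain bearing the multiple bond is 8 carbons long (octane).
The chain contains a C≡C triple bond, so the unsaturation ending is -yne.
Both numbering directions give the same locant set; either may be used.
With this numbering: the triple bond between C-4 and C-5.
The name is oct-4-yne.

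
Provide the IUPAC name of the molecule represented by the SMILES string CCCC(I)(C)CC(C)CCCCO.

The longest carbon chain that includes the –OH group has 10 carbons, so the parent hydride is decane.
The highest-priority functional group is an alcohol (–OH), so the name ends in -ol.
The numbering direction is chosen so that numbering from this end puts the hydroxyl group at C-1 rather than C-10.
This places the hydroxyl at C-1; an iodo group at C-7; methyl groups at C-5 and C-7.
Substituent prefixes are cited in alphabetical order (multiplying prefixes like di-/tri- are ignored for ordering).
Assembling the pieces gives 7-iodo-5,7-dimethyldecan-1-ol.

7-iodo-5,7-dimethyldecan-1-ol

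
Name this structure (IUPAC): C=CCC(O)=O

but-3-enoic acid

The longest chain bearing the –COOH group and the multiple bond is 4 carbons long (butane).
The principal characteristic group is a carboxylic acid (terminal –COOH), named with the suffix -oic acid.
The chain contains a C=C double bond, so the unsaturation ending is -ene.
Number the chain so that the carboxylic acid carbon is C-1 by definition.
This places the double bond between C-3 and C-4.
The name is but-3-enoic acid.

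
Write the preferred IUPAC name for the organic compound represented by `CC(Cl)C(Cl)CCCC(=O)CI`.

The longest carbon chain that includes the carbonyl has 8 carbons, so the parent hydride is octane.
A ketone (C=O on an internal carbon) is the principal characteristic group, giving the suffix -one.
The numbering direction is chosen so that numbering from this end puts the carbonyl group at C-2 rather than C-7.
This places the carbonyl at C-2; chloro groups at C-6 and C-7; an iodo group at C-1.
Substituent prefixes are cited in alphabetical order (multiplying prefixes like di-/tri- are ignored for ordering).
Putting it together: 6,7-dichloro-1-iodooctan-2-one.

6,7-dichloro-1-iodooctan-2-one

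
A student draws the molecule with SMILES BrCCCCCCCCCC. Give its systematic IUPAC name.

The longest carbon chain is 10 atoms: the parent is decane.
Choose the numbering such that the substituent locant set {1} is lower than {10} at the first point of difference.
That gives a bromo group at C-1.
Assembling the pieces gives 1-bromodecane.

1-bromodecane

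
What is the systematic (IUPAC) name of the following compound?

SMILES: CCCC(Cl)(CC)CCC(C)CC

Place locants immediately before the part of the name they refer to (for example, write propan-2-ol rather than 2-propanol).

6-chloro-6-ethyl-3-methylnonane

The longest continuous carbon chain has 9 atoms, so the parent hydride is nonane.
The numbering direction is chosen so that the substituent locant set {3,6,6} is lower than {4,4,7} at the first point of difference.
That gives a chloro group at C-6; an ethyl group at C-6; a methyl group at C-3.
Substituent prefixes are cited in alphabetical order (multiplying prefixes like di-/tri- are ignored for ordering).
Assembling the pieces gives 6-chloro-6-ethyl-3-methylnonane.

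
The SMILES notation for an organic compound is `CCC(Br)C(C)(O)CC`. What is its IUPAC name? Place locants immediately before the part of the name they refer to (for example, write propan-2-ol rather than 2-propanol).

Counting along the main chain through the –OH group gives 6 carbons: the parent is hexane.
The principal characteristic group is an alcohol (–OH), named with the suffix -ol.
Choose the numbering such that numbering from this end puts the hydroxyl group at C-3 rather than C-4.
With this numbering: the hydroxyl at C-3; a bromo group at C-4; a methyl group at C-3.
Prefixes are listed alphabetically: bromo, methyl.
The name is 4-bromo-3-methylhexan-3-ol.

4-bromo-3-methylhexan-3-ol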